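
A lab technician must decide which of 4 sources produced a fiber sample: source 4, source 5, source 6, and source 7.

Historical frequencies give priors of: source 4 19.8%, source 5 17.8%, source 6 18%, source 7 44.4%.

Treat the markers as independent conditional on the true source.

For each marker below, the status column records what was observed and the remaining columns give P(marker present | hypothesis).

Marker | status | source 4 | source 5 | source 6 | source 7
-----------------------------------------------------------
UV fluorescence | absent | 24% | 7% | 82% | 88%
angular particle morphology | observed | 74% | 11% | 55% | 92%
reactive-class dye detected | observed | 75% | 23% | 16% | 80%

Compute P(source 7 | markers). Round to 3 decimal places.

0.302

By Bayes' rule with conditional independence, the unnormalized weight for each hypothesis is prior × ∏ likelihoods (using 1 − P(present | H) for each absent marker):
  source 4: 0.198 × (1 − 0.24) × 0.74 × 0.75 = 0.083516
  source 5: 0.178 × (1 − 0.07) × 0.11 × 0.23 = 0.0041882
  source 6: 0.180 × (1 − 0.82) × 0.55 × 0.16 = 0.0028512
  source 7: 0.444 × (1 − 0.88) × 0.92 × 0.80 = 0.039214
Normalizing constant Z = 0.083516 + 0.0041882 + 0.0028512 + 0.039214 = 0.12977.
P(source 7 | evidence) = 0.039214 / 0.12977 ≈ 0.302.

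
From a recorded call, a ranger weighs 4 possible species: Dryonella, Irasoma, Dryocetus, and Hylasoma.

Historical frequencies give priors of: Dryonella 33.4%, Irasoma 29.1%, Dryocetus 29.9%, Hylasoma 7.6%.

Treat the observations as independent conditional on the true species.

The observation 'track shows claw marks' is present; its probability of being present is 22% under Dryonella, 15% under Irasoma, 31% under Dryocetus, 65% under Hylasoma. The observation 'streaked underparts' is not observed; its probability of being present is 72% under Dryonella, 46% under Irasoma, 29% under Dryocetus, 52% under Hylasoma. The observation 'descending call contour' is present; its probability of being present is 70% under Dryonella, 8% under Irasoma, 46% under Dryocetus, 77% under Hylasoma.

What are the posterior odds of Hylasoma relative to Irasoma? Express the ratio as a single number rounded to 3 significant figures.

9.68

Unnormalized posterior weight (prior times the observation likelihoods) for each of the two hypotheses (using 1 − P(present | H) for each absent observation):
  Hylasoma: 0.076 × 0.65 × (1 − 0.52) × 0.77 = 0.018258
  Irasoma: 0.291 × 0.15 × (1 − 0.46) × 0.08 = 0.0018857
Posterior odds = 0.018258 / 0.0018857 ≈ 9.68.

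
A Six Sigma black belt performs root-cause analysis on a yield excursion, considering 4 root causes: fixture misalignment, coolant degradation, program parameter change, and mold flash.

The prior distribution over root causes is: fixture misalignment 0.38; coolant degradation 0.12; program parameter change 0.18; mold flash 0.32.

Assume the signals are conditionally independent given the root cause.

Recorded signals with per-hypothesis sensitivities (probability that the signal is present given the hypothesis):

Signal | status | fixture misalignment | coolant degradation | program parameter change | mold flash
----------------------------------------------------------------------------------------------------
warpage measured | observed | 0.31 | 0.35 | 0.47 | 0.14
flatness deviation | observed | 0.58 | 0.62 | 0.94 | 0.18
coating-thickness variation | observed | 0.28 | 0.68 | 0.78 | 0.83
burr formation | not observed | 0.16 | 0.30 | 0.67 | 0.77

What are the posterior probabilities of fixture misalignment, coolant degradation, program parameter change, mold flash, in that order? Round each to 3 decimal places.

Multiply each prior by the joint likelihood of the signal pattern (using 1 − P(present | H) for each absent signal):
  fixture misalignment: 0.38 × 0.31 × 0.58 × 0.28 × (1 − 0.16) = 0.01607
  coolant degradation: 0.12 × 0.35 × 0.62 × 0.68 × (1 − 0.30) = 0.012395
  program parameter change: 0.18 × 0.47 × 0.94 × 0.78 × (1 − 0.67) = 0.020469
  mold flash: 0.32 × 0.14 × 0.18 × 0.83 × (1 − 0.77) = 0.0015394
Normalizing constant Z = 0.01607 + 0.012395 + 0.020469 + 0.0015394 = 0.050474.
P(fixture misalignment | evidence) = 0.01607 / 0.050474 ≈ 0.318
P(coolant degradation | evidence) = 0.012395 / 0.050474 ≈ 0.246
P(program parameter change | evidence) = 0.020469 / 0.050474 ≈ 0.406
P(mold flash | evidence) = 0.0015394 / 0.050474 ≈ 0.030

0.318, 0.246, 0.406, 0.030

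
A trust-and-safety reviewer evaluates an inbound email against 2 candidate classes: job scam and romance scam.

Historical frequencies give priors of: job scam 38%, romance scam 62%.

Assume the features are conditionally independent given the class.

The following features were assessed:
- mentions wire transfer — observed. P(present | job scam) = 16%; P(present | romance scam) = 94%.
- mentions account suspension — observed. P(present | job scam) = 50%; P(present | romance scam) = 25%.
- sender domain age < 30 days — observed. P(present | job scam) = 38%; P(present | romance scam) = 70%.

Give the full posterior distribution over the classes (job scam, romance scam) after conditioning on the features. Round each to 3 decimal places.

0.102, 0.898

By Bayes' rule with conditional independence, the unnormalized weight for each hypothesis is prior × ∏ likelihoods:
  job scam: 0.38 × 0.16 × 0.50 × 0.38 = 0.011552
  romance scam: 0.62 × 0.94 × 0.25 × 0.70 = 0.10199
Normalizing constant Z = 0.011552 + 0.10199 = 0.11354.
P(job scam | evidence) = 0.011552 / 0.11354 ≈ 0.102
P(romance scam | evidence) = 0.10199 / 0.11354 ≈ 0.898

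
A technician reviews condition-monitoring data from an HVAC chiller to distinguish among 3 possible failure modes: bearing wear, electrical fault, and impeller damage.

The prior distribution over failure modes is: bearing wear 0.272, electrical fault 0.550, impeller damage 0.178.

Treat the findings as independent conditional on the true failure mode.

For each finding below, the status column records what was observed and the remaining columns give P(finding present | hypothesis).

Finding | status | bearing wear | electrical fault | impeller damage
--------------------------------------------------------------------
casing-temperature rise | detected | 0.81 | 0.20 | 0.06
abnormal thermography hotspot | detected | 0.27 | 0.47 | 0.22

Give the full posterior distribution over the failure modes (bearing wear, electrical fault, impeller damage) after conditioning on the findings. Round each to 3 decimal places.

0.524, 0.455, 0.021

Multiply each prior by the joint likelihood of the evidence pattern:
  bearing wear: 0.272 × 0.81 × 0.27 = 0.059486
  electrical fault: 0.550 × 0.20 × 0.47 = 0.0517
  impeller damage: 0.178 × 0.06 × 0.22 = 0.0023496
Normalizing constant Z = 0.059486 + 0.0517 + 0.0023496 = 0.11354.
P(bearing wear | evidence) = 0.059486 / 0.11354 ≈ 0.524
P(electrical fault | evidence) = 0.0517 / 0.11354 ≈ 0.455
P(impeller damage | evidence) = 0.0023496 / 0.11354 ≈ 0.021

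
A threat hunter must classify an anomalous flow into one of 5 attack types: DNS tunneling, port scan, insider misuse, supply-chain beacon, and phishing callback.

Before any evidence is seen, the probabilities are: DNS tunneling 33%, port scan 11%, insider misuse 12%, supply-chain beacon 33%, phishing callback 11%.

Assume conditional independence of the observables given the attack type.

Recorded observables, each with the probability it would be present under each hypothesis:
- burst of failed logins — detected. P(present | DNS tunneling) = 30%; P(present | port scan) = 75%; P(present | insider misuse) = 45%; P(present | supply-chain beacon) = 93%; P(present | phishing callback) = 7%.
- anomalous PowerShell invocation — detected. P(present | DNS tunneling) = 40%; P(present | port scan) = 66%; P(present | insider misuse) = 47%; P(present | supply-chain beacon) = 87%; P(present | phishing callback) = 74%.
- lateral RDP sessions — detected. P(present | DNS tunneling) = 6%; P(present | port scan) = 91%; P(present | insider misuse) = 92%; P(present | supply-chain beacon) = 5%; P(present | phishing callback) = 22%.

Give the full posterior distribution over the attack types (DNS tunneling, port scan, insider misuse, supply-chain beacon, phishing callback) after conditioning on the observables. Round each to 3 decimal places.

0.026, 0.551, 0.260, 0.149, 0.014

By Bayes' rule with conditional independence, the unnormalized weight for each hypothesis is prior × ∏ likelihoods:
  DNS tunneling: 0.33 × 0.30 × 0.40 × 0.06 = 0.002376
  port scan: 0.11 × 0.75 × 0.66 × 0.91 = 0.04955
  insider misuse: 0.12 × 0.45 × 0.47 × 0.92 = 0.02335
  supply-chain beacon: 0.33 × 0.93 × 0.87 × 0.05 = 0.01335
  phishing callback: 0.11 × 0.07 × 0.74 × 0.22 = 0.0012536
Normalizing constant Z = 0.002376 + 0.04955 + 0.02335 + 0.01335 + 0.0012536 = 0.089879.
P(DNS tunneling | evidence) = 0.002376 / 0.089879 ≈ 0.026
P(port scan | evidence) = 0.04955 / 0.089879 ≈ 0.551
P(insider misuse | evidence) = 0.02335 / 0.089879 ≈ 0.260
P(supply-chain beacon | evidence) = 0.01335 / 0.089879 ≈ 0.149
P(phishing callback | evidence) = 0.0012536 / 0.089879 ≈ 0.014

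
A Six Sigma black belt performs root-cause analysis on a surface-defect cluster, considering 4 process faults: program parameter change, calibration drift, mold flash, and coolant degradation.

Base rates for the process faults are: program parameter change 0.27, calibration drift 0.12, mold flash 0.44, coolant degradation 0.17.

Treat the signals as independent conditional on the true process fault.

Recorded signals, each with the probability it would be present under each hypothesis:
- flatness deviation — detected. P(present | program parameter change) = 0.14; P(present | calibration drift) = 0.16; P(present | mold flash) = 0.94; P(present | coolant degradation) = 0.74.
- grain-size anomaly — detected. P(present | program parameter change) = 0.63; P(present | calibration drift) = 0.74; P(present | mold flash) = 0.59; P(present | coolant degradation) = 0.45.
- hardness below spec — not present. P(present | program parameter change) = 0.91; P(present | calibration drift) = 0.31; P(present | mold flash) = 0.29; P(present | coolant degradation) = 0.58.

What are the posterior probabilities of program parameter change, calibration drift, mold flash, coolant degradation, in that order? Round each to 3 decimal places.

Multiply each prior by the joint likelihood of the signal pattern (using 1 − P(present | H) for each absent signal):
  program parameter change: 0.27 × 0.14 × 0.63 × (1 − 0.91) = 0.0021433
  calibration drift: 0.12 × 0.16 × 0.74 × (1 − 0.31) = 0.0098035
  mold flash: 0.44 × 0.94 × 0.59 × (1 − 0.29) = 0.17326
  coolant degradation: 0.17 × 0.74 × 0.45 × (1 − 0.58) = 0.023776
The unnormalized weights sum to 0.20898.
P(program parameter change | evidence) = 0.0021433 / 0.20898 ≈ 0.010
P(calibration drift | evidence) = 0.0098035 / 0.20898 ≈ 0.047
P(mold flash | evidence) = 0.17326 / 0.20898 ≈ 0.829
P(coolant degradation | evidence) = 0.023776 / 0.20898 ≈ 0.114

0.010, 0.047, 0.829, 0.114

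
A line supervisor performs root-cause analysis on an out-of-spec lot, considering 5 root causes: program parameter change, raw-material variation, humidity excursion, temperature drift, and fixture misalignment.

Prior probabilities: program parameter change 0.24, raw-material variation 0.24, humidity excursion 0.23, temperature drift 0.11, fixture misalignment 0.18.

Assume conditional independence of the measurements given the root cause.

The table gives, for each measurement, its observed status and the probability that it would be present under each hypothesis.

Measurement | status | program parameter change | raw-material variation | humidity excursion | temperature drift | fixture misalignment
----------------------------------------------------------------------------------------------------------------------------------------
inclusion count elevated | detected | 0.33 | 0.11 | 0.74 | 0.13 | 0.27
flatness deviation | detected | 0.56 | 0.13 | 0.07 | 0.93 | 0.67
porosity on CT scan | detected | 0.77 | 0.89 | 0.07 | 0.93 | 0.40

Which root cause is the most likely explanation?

program parameter change

By Bayes' rule with conditional independence, the unnormalized weight for each hypothesis is prior × ∏ likelihoods:
  program parameter change: 0.24 × 0.33 × 0.56 × 0.77 = 0.034151
  raw-material variation: 0.24 × 0.11 × 0.13 × 0.89 = 0.0030545
  humidity excursion: 0.23 × 0.74 × 0.07 × 0.07 = 0.00083398
  temperature drift: 0.11 × 0.13 × 0.93 × 0.93 = 0.012368
  fixture misalignment: 0.18 × 0.27 × 0.67 × 0.40 = 0.013025
Marginal likelihood of the evidence = 0.063432.
P(program parameter change | evidence) ≈ 0.034151 / 0.063432 ≈ 0.538
P(raw-material variation | evidence) ≈ 0.0030545 / 0.063432 ≈ 0.048
P(humidity excursion | evidence) ≈ 0.00083398 / 0.063432 ≈ 0.013
P(temperature drift | evidence) ≈ 0.012368 / 0.063432 ≈ 0.195
P(fixture misalignment | evidence) ≈ 0.013025 / 0.063432 ≈ 0.205
The largest is 0.538, so program parameter change is most probable.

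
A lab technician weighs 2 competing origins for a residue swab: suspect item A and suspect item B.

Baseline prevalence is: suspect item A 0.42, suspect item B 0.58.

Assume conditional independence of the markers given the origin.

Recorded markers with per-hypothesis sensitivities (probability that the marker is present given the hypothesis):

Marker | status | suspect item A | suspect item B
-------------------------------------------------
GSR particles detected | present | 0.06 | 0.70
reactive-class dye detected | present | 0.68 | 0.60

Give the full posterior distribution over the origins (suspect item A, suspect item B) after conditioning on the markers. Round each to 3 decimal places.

0.066, 0.934

By Bayes' rule with conditional independence, the unnormalized weight for each hypothesis is prior × ∏ likelihoods:
  suspect item A: 0.42 × 0.06 × 0.68 = 0.017136
  suspect item B: 0.58 × 0.70 × 0.60 = 0.2436
The unnormalized weights sum to 0.26074.
P(suspect item A | evidence) = 0.017136 / 0.26074 ≈ 0.066
P(suspect item B | evidence) = 0.2436 / 0.26074 ≈ 0.934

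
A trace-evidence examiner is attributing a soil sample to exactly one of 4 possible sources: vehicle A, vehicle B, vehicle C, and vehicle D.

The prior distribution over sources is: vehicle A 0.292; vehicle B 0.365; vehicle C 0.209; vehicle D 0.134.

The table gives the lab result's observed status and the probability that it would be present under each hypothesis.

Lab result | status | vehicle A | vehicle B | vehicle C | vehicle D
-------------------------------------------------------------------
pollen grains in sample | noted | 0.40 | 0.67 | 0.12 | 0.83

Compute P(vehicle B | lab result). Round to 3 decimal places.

For each hypothesis, the unnormalized posterior weight is prior × likelihood:
  vehicle A: 0.292 × 0.40 = 0.1168
  vehicle B: 0.365 × 0.67 = 0.24455
  vehicle C: 0.209 × 0.12 = 0.02508
  vehicle D: 0.134 × 0.83 = 0.11122
Marginal likelihood of the evidence = 0.49765.
P(vehicle B | evidence) = 0.24455 / 0.49765 ≈ 0.491.

0.491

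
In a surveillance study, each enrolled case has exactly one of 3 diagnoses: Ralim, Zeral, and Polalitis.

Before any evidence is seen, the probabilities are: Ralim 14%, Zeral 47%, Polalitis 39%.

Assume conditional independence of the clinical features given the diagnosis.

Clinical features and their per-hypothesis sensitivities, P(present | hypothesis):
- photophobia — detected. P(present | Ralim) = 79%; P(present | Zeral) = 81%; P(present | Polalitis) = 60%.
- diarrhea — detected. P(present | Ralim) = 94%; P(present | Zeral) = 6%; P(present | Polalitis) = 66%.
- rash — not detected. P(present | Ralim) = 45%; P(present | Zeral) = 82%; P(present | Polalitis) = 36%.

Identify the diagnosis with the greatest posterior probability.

Polalitis

For each hypothesis, the unnormalized posterior weight is prior × product of the clinical feature likelihoods (using 1 − P(present | H) for each absent clinical feature):
  Ralim: 0.14 × 0.79 × 0.94 × (1 − 0.45) = 0.05718
  Zeral: 0.47 × 0.81 × 0.06 × (1 − 0.82) = 0.0041116
  Polalitis: 0.39 × 0.60 × 0.66 × (1 − 0.36) = 0.098842
The unnormalized weights sum to 0.16013.
P(Ralim | evidence) ≈ 0.05718 / 0.16013 ≈ 0.357
P(Zeral | evidence) ≈ 0.0041116 / 0.16013 ≈ 0.026
P(Polalitis | evidence) ≈ 0.098842 / 0.16013 ≈ 0.617
The largest is 0.617, so Polalitis is most probable.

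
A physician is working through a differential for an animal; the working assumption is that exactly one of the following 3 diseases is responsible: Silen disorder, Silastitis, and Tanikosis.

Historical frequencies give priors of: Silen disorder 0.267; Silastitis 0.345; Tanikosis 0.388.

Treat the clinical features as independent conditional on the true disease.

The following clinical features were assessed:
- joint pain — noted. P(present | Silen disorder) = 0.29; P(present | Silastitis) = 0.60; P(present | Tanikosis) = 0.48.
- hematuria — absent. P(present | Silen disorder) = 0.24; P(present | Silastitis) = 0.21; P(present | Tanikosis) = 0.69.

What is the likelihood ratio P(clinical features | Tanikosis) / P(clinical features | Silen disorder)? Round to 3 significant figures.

0.675

Take the product of per-clinical feature likelihoods under each hypothesis (using 1 − P(present | H) for each absent clinical feature), then divide.
  Tanikosis: 0.48 × (1 − 0.69) = 0.1488
  Silen disorder: 0.29 × (1 − 0.24) = 0.2204
Bayes factor = 0.1488 / 0.2204 ≈ 0.675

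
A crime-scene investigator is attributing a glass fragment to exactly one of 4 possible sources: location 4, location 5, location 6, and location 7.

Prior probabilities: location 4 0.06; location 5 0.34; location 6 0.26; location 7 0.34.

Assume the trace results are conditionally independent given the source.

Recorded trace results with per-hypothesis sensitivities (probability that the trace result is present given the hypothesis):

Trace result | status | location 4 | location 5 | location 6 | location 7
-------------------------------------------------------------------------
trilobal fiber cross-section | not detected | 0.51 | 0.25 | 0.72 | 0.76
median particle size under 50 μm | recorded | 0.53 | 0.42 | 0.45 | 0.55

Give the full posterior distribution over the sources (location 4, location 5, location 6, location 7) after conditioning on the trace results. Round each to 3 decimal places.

0.078, 0.535, 0.164, 0.224

For each hypothesis, the unnormalized posterior weight is prior × product of the trace result likelihoods (using 1 − P(present | H) for each absent trace result):
  location 4: 0.06 × (1 − 0.51) × 0.53 = 0.015582
  location 5: 0.34 × (1 − 0.25) × 0.42 = 0.1071
  location 6: 0.26 × (1 − 0.72) × 0.45 = 0.03276
  location 7: 0.34 × (1 − 0.76) × 0.55 = 0.04488
Marginal likelihood of the evidence = 0.20032.
P(location 4 | evidence) = 0.015582 / 0.20032 ≈ 0.078
P(location 5 | evidence) = 0.1071 / 0.20032 ≈ 0.535
P(location 6 | evidence) = 0.03276 / 0.20032 ≈ 0.164
P(location 7 | evidence) = 0.04488 / 0.20032 ≈ 0.224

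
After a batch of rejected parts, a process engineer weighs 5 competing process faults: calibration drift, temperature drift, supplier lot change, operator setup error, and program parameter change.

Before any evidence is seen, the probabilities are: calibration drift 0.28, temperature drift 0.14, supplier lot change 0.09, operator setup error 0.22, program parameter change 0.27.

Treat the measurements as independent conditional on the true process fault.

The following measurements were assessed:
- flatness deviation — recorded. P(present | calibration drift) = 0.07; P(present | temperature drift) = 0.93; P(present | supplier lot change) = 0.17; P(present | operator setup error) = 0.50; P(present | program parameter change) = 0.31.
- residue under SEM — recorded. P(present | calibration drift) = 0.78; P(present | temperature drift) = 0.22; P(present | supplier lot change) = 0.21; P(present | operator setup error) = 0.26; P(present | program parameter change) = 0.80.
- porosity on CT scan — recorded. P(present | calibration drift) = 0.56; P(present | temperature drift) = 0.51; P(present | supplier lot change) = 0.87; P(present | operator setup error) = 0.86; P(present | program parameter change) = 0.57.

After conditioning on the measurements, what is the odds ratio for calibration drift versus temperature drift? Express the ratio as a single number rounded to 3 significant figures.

The normalizing constant cancels in an odds ratio, so compute prior × likelihood for the two hypotheses only:
  calibration drift: 0.28 × 0.07 × 0.78 × 0.56 = 0.0085613
  temperature drift: 0.14 × 0.93 × 0.22 × 0.51 = 0.014608
Posterior odds = 0.0085613 / 0.014608 ≈ 0.586.

0.586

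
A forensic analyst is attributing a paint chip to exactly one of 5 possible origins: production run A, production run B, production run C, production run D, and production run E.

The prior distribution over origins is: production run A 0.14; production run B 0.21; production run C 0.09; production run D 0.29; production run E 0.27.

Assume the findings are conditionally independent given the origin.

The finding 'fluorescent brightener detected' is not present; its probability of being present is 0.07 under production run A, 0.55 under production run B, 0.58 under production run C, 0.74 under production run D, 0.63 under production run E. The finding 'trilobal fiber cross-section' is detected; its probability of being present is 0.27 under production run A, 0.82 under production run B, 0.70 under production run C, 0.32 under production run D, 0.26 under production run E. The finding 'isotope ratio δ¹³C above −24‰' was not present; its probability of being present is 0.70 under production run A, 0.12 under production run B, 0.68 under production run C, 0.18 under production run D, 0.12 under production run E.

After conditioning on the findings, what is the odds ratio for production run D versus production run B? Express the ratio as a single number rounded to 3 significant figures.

Unnormalized posterior weight (prior times the finding likelihoods) for each of the two hypotheses (using 1 − P(present | H) for each absent finding):
  production run D: 0.29 × (1 − 0.74) × 0.32 × (1 − 0.18) = 0.019785
  production run B: 0.21 × (1 − 0.55) × 0.82 × (1 − 0.12) = 0.068191
Odds(production run D : production run B) = 0.019785 / 0.068191 ≈ 0.290.

0.290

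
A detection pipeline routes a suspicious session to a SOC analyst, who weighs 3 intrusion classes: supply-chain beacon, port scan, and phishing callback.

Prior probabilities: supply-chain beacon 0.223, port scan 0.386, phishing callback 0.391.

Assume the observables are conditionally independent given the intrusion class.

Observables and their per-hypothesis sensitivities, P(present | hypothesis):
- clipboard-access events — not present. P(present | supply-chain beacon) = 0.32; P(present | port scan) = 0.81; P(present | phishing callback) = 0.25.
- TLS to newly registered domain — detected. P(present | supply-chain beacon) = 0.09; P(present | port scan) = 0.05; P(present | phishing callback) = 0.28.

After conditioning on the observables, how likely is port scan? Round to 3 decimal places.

0.037

By Bayes' rule with conditional independence, the unnormalized weight for each hypothesis is prior × ∏ likelihoods (using 1 − P(present | H) for each absent observable):
  supply-chain beacon: 0.223 × (1 − 0.32) × 0.09 = 0.013648
  port scan: 0.386 × (1 − 0.81) × 0.05 = 0.003667
  phishing callback: 0.391 × (1 − 0.25) × 0.28 = 0.08211
Marginal likelihood of the evidence = 0.099425.
P(port scan | evidence) = 0.003667 / 0.099425 ≈ 0.037.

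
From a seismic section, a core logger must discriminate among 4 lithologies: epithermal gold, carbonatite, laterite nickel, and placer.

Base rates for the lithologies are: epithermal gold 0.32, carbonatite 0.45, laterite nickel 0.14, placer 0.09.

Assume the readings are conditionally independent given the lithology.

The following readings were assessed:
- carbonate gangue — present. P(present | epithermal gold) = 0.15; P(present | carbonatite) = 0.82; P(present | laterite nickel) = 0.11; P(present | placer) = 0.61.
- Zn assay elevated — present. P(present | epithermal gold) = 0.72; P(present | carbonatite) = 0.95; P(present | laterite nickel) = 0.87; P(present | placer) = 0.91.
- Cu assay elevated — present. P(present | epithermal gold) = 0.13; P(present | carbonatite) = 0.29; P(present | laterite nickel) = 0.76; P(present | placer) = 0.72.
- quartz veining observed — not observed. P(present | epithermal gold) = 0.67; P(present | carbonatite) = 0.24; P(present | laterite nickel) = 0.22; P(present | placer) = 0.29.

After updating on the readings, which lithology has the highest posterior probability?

carbonatite

For each hypothesis, the unnormalized posterior weight is prior × product of the reading likelihoods (using 1 − P(present | H) for each absent reading):
  epithermal gold: 0.32 × 0.15 × 0.72 × 0.13 × (1 − 0.67) = 0.0014826
  carbonatite: 0.45 × 0.82 × 0.95 × 0.29 × (1 − 0.24) = 0.077261
  laterite nickel: 0.14 × 0.11 × 0.87 × 0.76 × (1 − 0.22) = 0.0079423
  placer: 0.09 × 0.61 × 0.91 × 0.72 × (1 − 0.29) = 0.025539
The unnormalized weights sum to 0.11223.
P(epithermal gold | evidence) ≈ 0.0014826 / 0.11223 ≈ 0.013
P(carbonatite | evidence) ≈ 0.077261 / 0.11223 ≈ 0.688
P(laterite nickel | evidence) ≈ 0.0079423 / 0.11223 ≈ 0.071
P(placer | evidence) ≈ 0.025539 / 0.11223 ≈ 0.228
The largest is 0.688, so carbonatite is most probable.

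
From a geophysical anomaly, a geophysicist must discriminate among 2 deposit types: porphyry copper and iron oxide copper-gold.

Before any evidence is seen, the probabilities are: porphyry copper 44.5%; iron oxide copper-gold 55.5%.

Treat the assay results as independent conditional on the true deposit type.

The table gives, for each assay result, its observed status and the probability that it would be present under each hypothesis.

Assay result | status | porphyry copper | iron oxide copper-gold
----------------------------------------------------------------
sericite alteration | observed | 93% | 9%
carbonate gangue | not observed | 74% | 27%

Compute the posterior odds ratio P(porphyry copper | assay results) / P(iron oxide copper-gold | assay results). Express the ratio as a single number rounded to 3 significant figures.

Unnormalized posterior weight (prior times the assay result likelihoods) for each of the two hypotheses (using 1 − P(present | H) for each absent assay result):
  porphyry copper: 0.445 × 0.93 × (1 − 0.74) = 0.1076
  iron oxide copper-gold: 0.555 × 0.09 × (1 − 0.27) = 0.036464
Odds(porphyry copper : iron oxide copper-gold) = 0.1076 / 0.036464 ≈ 2.95.

2.95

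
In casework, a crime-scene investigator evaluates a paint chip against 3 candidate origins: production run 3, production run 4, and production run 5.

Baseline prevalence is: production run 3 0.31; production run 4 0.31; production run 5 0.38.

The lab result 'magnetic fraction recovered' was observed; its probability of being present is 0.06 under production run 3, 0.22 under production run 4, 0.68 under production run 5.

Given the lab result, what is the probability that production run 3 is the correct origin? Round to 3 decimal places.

Multiply each prior by the likelihood of the lab result:
  production run 3: 0.31 × 0.06 = 0.0186
  production run 4: 0.31 × 0.22 = 0.0682
  production run 5: 0.38 × 0.68 = 0.2584
Normalizing constant Z = 0.0186 + 0.0682 + 0.2584 = 0.3452.
P(production run 3 | evidence) = 0.0186 / 0.3452 ≈ 0.054.

0.054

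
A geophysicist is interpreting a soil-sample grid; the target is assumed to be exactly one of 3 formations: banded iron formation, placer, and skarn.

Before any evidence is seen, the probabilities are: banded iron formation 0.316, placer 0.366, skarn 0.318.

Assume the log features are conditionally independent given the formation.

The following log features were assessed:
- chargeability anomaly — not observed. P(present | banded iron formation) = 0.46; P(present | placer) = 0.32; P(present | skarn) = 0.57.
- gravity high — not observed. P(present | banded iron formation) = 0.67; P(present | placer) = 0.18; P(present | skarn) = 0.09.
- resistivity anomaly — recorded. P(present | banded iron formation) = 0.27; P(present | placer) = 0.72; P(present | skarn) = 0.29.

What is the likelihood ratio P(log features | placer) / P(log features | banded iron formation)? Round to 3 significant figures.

8.34

Joint likelihood of the log feature pattern under each hypothesis (using 1 − P(present | H) for each absent log feature):
  placer: (1 − 0.32) × (1 − 0.18) × 0.72 = 0.40147
  banded iron formation: (1 − 0.46) × (1 − 0.67) × 0.27 = 0.048114
Bayes factor = 0.40147 / 0.048114 ≈ 8.34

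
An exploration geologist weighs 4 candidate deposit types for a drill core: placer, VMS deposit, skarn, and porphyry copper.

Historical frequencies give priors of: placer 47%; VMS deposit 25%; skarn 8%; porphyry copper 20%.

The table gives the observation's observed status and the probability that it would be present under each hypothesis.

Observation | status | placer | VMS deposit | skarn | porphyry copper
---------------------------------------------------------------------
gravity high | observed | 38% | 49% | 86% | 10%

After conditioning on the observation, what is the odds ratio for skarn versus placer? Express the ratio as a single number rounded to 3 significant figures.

Unnormalized posterior weight (prior times the observation likelihood) for each of the two hypotheses:
  skarn: 0.08 × 0.86 = 0.0688
  placer: 0.47 × 0.38 = 0.1786
Posterior odds = 0.0688 / 0.1786 ≈ 0.385.

0.385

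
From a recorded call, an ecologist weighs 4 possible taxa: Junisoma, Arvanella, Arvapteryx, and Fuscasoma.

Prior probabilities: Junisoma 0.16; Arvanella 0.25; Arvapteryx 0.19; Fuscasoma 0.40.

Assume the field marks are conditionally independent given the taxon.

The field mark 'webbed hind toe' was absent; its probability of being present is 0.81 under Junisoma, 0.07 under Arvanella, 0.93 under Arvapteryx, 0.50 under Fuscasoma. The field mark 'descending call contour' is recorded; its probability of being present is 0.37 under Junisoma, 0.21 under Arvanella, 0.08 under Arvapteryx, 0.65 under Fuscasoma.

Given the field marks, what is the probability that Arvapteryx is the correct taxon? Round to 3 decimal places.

Multiply each prior by the joint likelihood of the field mark pattern (using 1 − P(present | H) for each absent field mark):
  Junisoma: 0.16 × (1 − 0.81) × 0.37 = 0.011248
  Arvanella: 0.25 × (1 − 0.07) × 0.21 = 0.048825
  Arvapteryx: 0.19 × (1 − 0.93) × 0.08 = 0.001064
  Fuscasoma: 0.40 × (1 − 0.50) × 0.65 = 0.13
Marginal likelihood of the evidence = 0.19114.
P(Arvapteryx | evidence) = 0.001064 / 0.19114 ≈ 0.006.

0.006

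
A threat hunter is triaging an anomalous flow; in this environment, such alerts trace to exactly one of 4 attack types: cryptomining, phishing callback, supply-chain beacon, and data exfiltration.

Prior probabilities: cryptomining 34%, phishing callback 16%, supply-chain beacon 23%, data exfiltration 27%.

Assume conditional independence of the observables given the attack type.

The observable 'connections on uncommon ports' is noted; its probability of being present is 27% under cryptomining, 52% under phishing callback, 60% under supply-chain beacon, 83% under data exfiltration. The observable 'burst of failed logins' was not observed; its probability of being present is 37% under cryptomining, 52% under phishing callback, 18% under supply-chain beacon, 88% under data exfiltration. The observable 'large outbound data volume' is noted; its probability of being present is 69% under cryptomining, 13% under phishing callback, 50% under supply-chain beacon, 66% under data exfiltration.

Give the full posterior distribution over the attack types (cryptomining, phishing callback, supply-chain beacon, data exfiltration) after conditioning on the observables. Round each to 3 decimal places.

0.334, 0.043, 0.474, 0.149

By Bayes' rule with conditional independence, the unnormalized weight for each hypothesis is prior × ∏ likelihoods (using 1 − P(present | H) for each absent observable):
  cryptomining: 0.34 × 0.27 × (1 − 0.37) × 0.69 = 0.039905
  phishing callback: 0.16 × 0.52 × (1 − 0.52) × 0.13 = 0.0051917
  supply-chain beacon: 0.23 × 0.60 × (1 − 0.18) × 0.50 = 0.05658
  data exfiltration: 0.27 × 0.83 × (1 − 0.88) × 0.66 = 0.017749
The unnormalized weights sum to 0.11943.
P(cryptomining | evidence) = 0.039905 / 0.11943 ≈ 0.334
P(phishing callback | evidence) = 0.0051917 / 0.11943 ≈ 0.043
P(supply-chain beacon | evidence) = 0.05658 / 0.11943 ≈ 0.474
P(data exfiltration | evidence) = 0.017749 / 0.11943 ≈ 0.149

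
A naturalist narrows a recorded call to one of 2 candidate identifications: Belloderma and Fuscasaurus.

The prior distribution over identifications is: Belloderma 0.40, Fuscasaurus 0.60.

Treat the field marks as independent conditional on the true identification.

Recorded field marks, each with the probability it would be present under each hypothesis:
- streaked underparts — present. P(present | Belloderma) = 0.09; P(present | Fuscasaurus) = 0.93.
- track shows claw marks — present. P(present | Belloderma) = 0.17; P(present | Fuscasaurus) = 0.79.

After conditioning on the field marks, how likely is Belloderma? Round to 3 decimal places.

0.014

By Bayes' rule with conditional independence, the unnormalized weight for each hypothesis is prior × ∏ likelihoods:
  Belloderma: 0.40 × 0.09 × 0.17 = 0.00612
  Fuscasaurus: 0.60 × 0.93 × 0.79 = 0.44082
Marginal likelihood of the evidence = 0.44694.
P(Belloderma | evidence) = 0.00612 / 0.44694 ≈ 0.014.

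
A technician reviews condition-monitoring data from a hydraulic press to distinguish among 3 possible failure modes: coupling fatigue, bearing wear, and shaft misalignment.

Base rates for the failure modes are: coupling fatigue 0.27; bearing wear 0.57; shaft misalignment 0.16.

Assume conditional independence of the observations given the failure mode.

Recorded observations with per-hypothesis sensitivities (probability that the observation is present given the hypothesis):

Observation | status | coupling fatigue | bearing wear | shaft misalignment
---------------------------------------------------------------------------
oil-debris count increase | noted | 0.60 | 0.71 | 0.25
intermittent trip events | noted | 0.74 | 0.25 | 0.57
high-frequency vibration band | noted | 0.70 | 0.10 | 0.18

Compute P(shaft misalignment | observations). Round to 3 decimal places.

For each hypothesis, the unnormalized posterior weight is prior × product of the observation likelihoods:
  coupling fatigue: 0.27 × 0.60 × 0.74 × 0.70 = 0.083916
  bearing wear: 0.57 × 0.71 × 0.25 × 0.10 = 0.010117
  shaft misalignment: 0.16 × 0.25 × 0.57 × 0.18 = 0.004104
Marginal likelihood of the evidence = 0.098137.
P(shaft misalignment | evidence) = 0.004104 / 0.098137 ≈ 0.042.

0.042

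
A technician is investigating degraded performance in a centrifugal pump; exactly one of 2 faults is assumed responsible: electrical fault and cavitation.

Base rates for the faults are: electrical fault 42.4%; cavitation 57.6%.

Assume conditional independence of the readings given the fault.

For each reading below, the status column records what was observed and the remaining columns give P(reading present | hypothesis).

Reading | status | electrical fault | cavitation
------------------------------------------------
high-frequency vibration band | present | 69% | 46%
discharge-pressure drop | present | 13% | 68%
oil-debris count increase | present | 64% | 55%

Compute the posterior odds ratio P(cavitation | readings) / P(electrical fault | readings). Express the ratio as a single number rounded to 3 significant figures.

Posterior odds equal prior odds times the likelihood ratio; only the two competing hypotheses matter.
  cavitation: 0.576 × 0.46 × 0.68 × 0.55 = 0.099095
  electrical fault: 0.424 × 0.69 × 0.13 × 0.64 = 0.024341
Odds(cavitation : electrical fault) = 0.099095 / 0.024341 ≈ 4.07.

4.07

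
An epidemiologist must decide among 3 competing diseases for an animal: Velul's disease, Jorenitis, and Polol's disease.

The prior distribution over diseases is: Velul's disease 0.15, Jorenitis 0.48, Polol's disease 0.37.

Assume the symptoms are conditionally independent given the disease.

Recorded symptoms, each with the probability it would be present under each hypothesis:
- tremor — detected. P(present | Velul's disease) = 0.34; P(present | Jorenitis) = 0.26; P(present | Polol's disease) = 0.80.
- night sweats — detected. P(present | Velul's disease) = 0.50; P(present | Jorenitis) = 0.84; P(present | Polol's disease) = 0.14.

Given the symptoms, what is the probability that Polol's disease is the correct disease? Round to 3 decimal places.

For each hypothesis, the unnormalized posterior weight is prior × product of the symptom likelihoods:
  Velul's disease: 0.15 × 0.34 × 0.50 = 0.0255
  Jorenitis: 0.48 × 0.26 × 0.84 = 0.10483
  Polol's disease: 0.37 × 0.80 × 0.14 = 0.04144
Marginal likelihood of the evidence = 0.17177.
P(Polol's disease | evidence) = 0.04144 / 0.17177 ≈ 0.241.

0.241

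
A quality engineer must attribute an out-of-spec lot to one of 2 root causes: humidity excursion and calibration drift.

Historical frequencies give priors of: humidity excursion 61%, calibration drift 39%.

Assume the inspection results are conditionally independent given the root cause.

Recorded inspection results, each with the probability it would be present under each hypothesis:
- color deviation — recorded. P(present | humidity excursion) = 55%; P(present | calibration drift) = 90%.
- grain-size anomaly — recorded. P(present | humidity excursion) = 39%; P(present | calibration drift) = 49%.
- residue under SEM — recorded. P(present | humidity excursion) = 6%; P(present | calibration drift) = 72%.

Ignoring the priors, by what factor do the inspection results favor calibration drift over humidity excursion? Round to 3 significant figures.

Take the product of per-inspection result likelihoods under each hypothesis, then divide.
  calibration drift: 0.90 × 0.49 × 0.72 = 0.31752
  humidity excursion: 0.55 × 0.39 × 0.06 = 0.01287
Bayes factor = 0.31752 / 0.01287 ≈ 24.7

24.7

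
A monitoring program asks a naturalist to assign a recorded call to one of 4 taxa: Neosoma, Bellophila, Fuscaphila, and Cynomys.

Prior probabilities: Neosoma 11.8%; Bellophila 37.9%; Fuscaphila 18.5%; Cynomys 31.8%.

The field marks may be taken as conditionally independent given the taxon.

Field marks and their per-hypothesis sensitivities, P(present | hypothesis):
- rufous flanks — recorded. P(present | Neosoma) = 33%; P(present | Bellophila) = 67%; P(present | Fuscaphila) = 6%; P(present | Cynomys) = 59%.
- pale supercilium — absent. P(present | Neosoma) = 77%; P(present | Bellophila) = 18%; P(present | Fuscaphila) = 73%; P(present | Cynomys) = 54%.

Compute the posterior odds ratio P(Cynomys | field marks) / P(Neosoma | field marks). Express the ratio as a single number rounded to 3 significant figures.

9.64

Posterior odds equal prior odds times the likelihood ratio; only the two competing hypotheses matter (using 1 − P(present | H) for each absent field mark).
  Cynomys: 0.318 × 0.59 × (1 − 0.54) = 0.086305
  Neosoma: 0.118 × 0.33 × (1 − 0.77) = 0.0089562
Odds(Cynomys : Neosoma) = 0.086305 / 0.0089562 ≈ 9.64.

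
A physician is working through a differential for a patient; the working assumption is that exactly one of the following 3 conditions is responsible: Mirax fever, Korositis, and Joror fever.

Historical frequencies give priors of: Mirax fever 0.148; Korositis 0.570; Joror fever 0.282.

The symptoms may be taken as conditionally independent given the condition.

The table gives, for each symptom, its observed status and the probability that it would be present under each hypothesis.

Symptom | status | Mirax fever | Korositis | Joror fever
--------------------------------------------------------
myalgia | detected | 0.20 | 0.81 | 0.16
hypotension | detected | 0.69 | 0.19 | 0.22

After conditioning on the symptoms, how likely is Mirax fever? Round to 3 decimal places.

0.173

For each hypothesis, the unnormalized posterior weight is prior × product of the symptom likelihoods:
  Mirax fever: 0.148 × 0.20 × 0.69 = 0.020424
  Korositis: 0.570 × 0.81 × 0.19 = 0.087723
  Joror fever: 0.282 × 0.16 × 0.22 = 0.0099264
The unnormalized weights sum to 0.11807.
P(Mirax fever | evidence) = 0.020424 / 0.11807 ≈ 0.173.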